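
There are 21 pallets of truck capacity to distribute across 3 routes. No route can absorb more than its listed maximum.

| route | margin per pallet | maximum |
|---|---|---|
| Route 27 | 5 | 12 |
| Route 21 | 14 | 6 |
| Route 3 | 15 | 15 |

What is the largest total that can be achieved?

309

Order the routes by margin per pallet: Route 3 15 > Route 21 14 > Route 27 5.
Route 3: +15 to 15 (cap) — 6 left.
Route 21: +6 to 6 (cap) — 0 left.
Total = 14×6 + 15×15 = 309.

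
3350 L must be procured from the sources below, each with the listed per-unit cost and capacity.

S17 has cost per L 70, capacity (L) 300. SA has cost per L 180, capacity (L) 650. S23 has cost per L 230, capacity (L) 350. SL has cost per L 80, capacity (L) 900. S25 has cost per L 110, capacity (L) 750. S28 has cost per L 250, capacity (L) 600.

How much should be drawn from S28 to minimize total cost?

400

Cheapest first:
S17 at 70: take all 300 L ; 3050 still needed.
SL (80): use full 900 ; 2150 L to go.
S25 at 110: take all 750 L ; 1400 still needed.
SA (180): use full 650 ; 750 L to go.
Take 350 from S23 at 230 ; need 400 more.
S28 (250): take the remaining 400 ; done.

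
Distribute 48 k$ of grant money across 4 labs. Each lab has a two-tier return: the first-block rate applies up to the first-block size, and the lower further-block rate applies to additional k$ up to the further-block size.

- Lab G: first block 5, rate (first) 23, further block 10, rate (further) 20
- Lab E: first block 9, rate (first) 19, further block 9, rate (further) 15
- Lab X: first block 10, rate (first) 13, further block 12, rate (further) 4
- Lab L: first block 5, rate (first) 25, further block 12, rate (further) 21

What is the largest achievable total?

Rank every tier by rate: Lab L/T1 25 > Lab G/T1 23 > Lab L/T2 21 > Lab G/T2 20 > Lab E/T1 19 > Lab E/T2 15 > Lab X/T1 13 > Lab X/T2 4.
Lab L T1 at 25: fill all 5 ; 43 left.
Fill Lab G T1 block (5 at 23) ; 38 left.
Lab L/T2 (21): +12 ; 26 left.
Lab G/T2 (20): +10 ; 16 left.
Lab E T1 at 19: fill all 9 ; 7 left.
Lab E/T2: +7 of 9 at 15; pool empty.
Total = 25×5 + 23×5 + 21×12 + 20×10 + 19×9 + 15×7 = 968.

968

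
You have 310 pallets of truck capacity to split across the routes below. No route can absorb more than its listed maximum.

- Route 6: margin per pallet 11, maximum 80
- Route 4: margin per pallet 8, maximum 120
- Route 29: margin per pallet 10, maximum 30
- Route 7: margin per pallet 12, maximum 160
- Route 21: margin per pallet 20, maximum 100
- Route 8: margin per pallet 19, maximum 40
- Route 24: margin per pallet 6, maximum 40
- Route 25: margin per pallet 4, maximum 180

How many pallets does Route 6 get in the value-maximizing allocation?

Order the routes by margin per pallet: Route 21 20 > Route 8 19 > Route 7 12 > Route 6 11 > Route 29 10 > Route 4 8 > Route 24 6 > Route 25 4.
Route 21 takes 100 to reach its cap of 100 — 210 left.
Route 8 takes 40 to reach its cap of 40 — 170 left.
Route 7 takes 160 to reach its cap of 160 — 10 left.
Only 10 left; Route 6 takes them to reach 10.

10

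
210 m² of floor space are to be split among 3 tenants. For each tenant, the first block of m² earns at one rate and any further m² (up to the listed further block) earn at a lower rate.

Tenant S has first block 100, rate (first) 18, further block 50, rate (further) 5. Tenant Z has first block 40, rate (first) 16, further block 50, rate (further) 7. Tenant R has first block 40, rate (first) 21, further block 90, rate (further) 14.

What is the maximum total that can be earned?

Treat each block as its own option and order by rate: Tenant R/T1 21 > Tenant S/T1 18 > Tenant Z/T1 16 > Tenant R/T2 14 > Tenant Z/T2 7 > Tenant S/T2 5.
Tenant R T1 at 21: fill all 40 ; 170 left.
Fill Tenant S T1 block (100 at 18) ; 70 left.
Fill Tenant Z T1 block (40 at 16) ; 30 left.
Tenant R T2 at 14: only 30 left, fill 30.
Total = 21×40 + 18×100 + 16×40 + 14×30 = 3700.

3700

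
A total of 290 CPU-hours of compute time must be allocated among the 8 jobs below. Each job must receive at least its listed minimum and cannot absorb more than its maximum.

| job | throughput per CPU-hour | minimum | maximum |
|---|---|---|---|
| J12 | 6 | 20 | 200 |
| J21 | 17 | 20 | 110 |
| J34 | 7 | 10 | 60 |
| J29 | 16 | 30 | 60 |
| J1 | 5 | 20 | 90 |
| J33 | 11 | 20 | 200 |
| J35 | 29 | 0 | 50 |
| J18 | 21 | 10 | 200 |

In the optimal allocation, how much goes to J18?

Meeting every minimum uses 20+20+10+30+20+20+0+10 = 130 CPU-hours, leaving 160.
Order the jobs by throughput per CPU-hour: J35 29 > J18 21 > J21 17 > J29 16 > J33 11 > J34 7 > J12 6 > J1 5.
Give J35 50 more to hit its cap of 50 — 110 left.
Only 110 left; J18 takes them to reach 120.

120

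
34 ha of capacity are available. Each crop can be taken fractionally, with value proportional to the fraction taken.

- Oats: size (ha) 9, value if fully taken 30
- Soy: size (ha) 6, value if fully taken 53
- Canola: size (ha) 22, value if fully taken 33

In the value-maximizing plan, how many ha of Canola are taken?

19

Sort by value density: Soy 53/6≈8.83, Oats 30/9≈3.33, Canola 33/22≈1.5.
All 6 ha of Soy fit (value 53) → 28 remain.
Take all of Oats (9 ha, value 30) → 19 ha left.
19 ha left: a 19/22 share of Canola gives 33×19/22 = 28.5.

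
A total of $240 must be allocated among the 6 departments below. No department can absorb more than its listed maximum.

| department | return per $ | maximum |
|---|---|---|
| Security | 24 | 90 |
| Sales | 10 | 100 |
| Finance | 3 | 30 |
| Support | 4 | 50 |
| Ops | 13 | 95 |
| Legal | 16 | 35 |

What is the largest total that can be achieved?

4155

Rank by return per $: Security 24 > Legal 16 > Ops 13 > Sales 10 > Support 4 > Finance 3.
Security: +90 to 90 (cap) — 150 left.
Legal: +35 to 35 (cap) — 115 left.
Ops takes 95 to reach its cap of 95 — 20 left.
Only 20 left; Sales takes them to reach 20.
Total = 24×90 + 10×20 + 13×95 + 16×35 = 4155.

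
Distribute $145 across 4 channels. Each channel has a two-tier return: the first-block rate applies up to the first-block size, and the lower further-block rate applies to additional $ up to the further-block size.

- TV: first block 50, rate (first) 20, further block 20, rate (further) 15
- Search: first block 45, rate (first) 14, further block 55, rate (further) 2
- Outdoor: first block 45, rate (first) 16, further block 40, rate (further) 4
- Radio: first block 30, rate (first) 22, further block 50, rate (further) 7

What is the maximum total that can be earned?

2680

Order all 8 blocks by rate: Radio/first 22 > TV/first 20 > Outdoor/first 16 > TV/second 15 > Search/first 14 > Radio/second 7 > Outdoor/second 4 > Search/second 2.
Fill Radio first block (30 at 22) ; 115 left.
TV/first (20): +50 ; 65 left.
Fill Outdoor first block (45 at 16) ; 20 left.
TV second at 15: fill all 20 ; 0 left.
Total = 22×30 + 20×50 + 16×45 + 15×20 = 2680.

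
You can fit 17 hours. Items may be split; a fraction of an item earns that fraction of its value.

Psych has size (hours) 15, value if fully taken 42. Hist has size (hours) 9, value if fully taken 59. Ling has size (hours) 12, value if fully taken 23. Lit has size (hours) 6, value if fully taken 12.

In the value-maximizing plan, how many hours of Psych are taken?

8

Best value per unit of size first: Hist 59/9≈6.56, Psych 42/15≈2.8, Lit 12/6≈2, Ling 23/12≈1.92.
All 9 hours of Hist fit (value 59) → 8 remain.
Fill the last 8 hours with part of Psych: 8/15 of it earns 22.4.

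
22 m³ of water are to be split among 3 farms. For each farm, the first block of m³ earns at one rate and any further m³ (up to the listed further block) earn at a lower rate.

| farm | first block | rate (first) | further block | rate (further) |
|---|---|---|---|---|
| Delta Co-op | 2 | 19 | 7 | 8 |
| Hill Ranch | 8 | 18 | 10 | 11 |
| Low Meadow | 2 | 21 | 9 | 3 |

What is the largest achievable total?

334

Treat each block as its own option and order by rate: Low Meadow/T1 21 > Delta Co-op/T1 19 > Hill Ranch/T1 18 > Hill Ranch/T2 11 > Delta Co-op/T2 8 > Low Meadow/T2 3.
Low Meadow/T1 (21): +2 ; 20 left.
Delta Co-op/T1 (19): +2 ; 18 left.
Hill Ranch/T1 (18): +8 ; 10 left.
Hill Ranch/T2 (11): +10 ; 0 left.
Total = 21×2 + 19×2 + 18×8 + 11×10 = 334.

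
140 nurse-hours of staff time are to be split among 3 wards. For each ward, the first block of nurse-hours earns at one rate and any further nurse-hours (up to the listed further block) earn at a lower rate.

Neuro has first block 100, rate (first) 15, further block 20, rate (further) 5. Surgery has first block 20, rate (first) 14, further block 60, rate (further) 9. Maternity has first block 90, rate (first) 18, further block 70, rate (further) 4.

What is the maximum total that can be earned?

2370

Order all 6 blocks by rate: Maternity/T1 18 > Neuro/T1 15 > Surgery/T1 14 > Surgery/T2 9 > Neuro/T2 5 > Maternity/T2 4.
Maternity T1 at 18: fill all 90 ; 50 left.
50 remain; put them into Neuro T1 at 15.
Total = 18×90 + 15×50 = 2370.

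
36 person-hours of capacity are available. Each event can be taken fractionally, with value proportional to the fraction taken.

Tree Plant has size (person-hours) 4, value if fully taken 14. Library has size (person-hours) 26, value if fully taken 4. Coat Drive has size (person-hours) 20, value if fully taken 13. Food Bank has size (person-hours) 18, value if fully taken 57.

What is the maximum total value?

80.1

Sort by value density: Tree Plant 14/4≈3.5, Food Bank 57/18≈3.17, Coat Drive 13/20≈0.65, Library 4/26≈0.154.
Tree Plant: take in full, 4 person-hours for value 14 → 32 left.
Food Bank: take in full, 18 person-hours for value 57 → 14 left.
14 person-hours left: a 14/20 share of Coat Drive gives 13×14/20 = 9.1.
Total value = 80.1.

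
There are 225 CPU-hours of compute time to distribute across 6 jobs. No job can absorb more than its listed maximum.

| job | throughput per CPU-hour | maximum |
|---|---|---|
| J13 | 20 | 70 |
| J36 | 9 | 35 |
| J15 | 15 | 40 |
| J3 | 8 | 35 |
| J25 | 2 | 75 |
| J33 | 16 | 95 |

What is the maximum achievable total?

3700

Highest throughput per CPU-hour first: J13 20 > J33 16 > J15 15 > J36 9 > J3 8 > J25 2.
Give J13 70 to hit its cap of 70 — 155 left.
J33: +95 to 95 (cap) — 60 left.
J15: +40 to 40 (cap) — 20 left.
J36: +20 (room for 35) → 20. Pool exhausted.
Total = 20×70 + 9×20 + 15×40 + 16×95 = 3700.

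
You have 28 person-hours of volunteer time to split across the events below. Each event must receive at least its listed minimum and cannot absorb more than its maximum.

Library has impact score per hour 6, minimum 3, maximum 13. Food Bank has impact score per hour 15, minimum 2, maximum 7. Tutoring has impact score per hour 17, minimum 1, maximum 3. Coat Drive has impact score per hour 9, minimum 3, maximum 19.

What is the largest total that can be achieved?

309

Meeting every minimum uses 3+2+1+3 = 9 person-hours, leaving 19.
Order the events by impact score per hour: Tutoring 17 > Food Bank 15 > Coat Drive 9 > Library 6.
Give Tutoring 2 more to hit its cap of 3 ; 17 left.
Food Bank: +5 to 7 (cap) ; 12 left.
Only 12 left; Coat Drive takes them to reach 15.
Total = 6×3 + 15×7 + 17×3 + 9×15 = 309.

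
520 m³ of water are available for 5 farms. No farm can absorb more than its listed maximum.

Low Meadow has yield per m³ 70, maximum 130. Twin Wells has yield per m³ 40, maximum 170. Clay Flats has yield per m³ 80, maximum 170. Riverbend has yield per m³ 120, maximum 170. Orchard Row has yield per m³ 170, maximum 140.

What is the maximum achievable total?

60600

Highest yield per m³ first: Orchard Row 170 > Riverbend 120 > Clay Flats 80 > Low Meadow 70 > Twin Wells 40.
Give Orchard Row 140 to hit its cap of 140 — 380 left.
Riverbend: +170 to 170 (cap) — 210 left.
Give Clay Flats 170 to hit its cap of 170 — 40 left.
Only 40 left; Low Meadow takes them to reach 40.
Total = 70×40 + 80×170 + 120×170 + 170×140 = 60600.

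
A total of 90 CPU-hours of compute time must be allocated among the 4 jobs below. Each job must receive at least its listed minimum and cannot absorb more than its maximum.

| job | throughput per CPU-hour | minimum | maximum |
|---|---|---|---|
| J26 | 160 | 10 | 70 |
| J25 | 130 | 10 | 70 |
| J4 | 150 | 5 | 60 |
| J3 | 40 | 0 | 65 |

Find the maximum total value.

14000

Meeting every minimum uses 10+10+5+0 = 25 CPU-hours, leaving 65.
Highest throughput per CPU-hour first: J26 160 > J4 150 > J25 130 > J3 40.
Give J26 60 more to hit its cap of 70 — 5 left.
J4 has room for 55 more but only 5 remain, so it gets 10.
Total = 160×70 + 130×10 + 150×10 = 14000.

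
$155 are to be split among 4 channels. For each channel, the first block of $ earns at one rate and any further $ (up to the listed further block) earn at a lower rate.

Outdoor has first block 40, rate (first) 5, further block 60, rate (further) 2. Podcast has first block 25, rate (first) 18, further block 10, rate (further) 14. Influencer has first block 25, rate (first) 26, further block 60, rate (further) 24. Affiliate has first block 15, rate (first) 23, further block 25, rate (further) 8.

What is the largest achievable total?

3185

Rank every tier by rate: Influencer/tier1 26 > Influencer/tier2 24 > Affiliate/tier1 23 > Podcast/tier1 18 > Podcast/tier2 14 > Affiliate/tier2 8 > Outdoor/tier1 5 > Outdoor/tier2 2.
Influencer/tier1 (26): +25 → 130 left.
Influencer tier2 at 24: fill all 60 → 70 left.
Affiliate tier1 at 23: fill all 15 → 55 left.
Fill Podcast tier1 block (25 at 18) → 30 left.
Fill Podcast tier2 block (10 at 14) → 20 left.
20 remain; put them into Affiliate tier2 at 8.
Total = 26×25 + 24×60 + 23×15 + 18×25 + 14×10 + 8×20 = 3185.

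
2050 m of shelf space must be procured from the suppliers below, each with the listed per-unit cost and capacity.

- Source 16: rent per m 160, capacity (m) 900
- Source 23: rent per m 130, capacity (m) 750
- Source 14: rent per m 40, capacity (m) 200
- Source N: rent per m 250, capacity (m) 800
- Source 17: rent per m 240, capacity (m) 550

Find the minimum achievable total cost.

Cheapest first:
Source 14 at 40: take all 200 m — 1850 still needed.
Take 750 from Source 23 at 130 — need 1100 more.
Source 16 at 160: take all 900 m — 200 still needed.
Take 200 from Source 17 at 240 to finish.
Source N: unused.
Cost = 200×40 + 750×130 + 900×160 + 200×240 = 297500.

297500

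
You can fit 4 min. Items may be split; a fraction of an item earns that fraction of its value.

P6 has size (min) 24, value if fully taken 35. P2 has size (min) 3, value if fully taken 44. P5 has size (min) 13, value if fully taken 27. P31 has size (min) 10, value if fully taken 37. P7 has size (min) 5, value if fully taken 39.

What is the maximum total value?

Best value per unit of size first: P2 44/3≈14.7, P7 39/5≈7.8, P31 37/10≈3.7, P5 27/13≈2.08, P6 35/24≈1.46.
All 3 min of P2 fit (value 44) ; 1 remain.
Only 1 min remain; take 1/5 of P7 for value 39×1/5 = 7.8.
Total value = 51.8.

51.8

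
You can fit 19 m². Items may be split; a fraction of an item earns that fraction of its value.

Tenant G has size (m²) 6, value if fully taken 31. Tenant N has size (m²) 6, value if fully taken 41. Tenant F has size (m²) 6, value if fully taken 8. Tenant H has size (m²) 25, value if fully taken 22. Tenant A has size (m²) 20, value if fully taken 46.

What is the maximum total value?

88.1

Best value per unit of size first: Tenant N 41/6≈6.83, Tenant G 31/6≈5.17, Tenant A 46/20≈2.3, Tenant F 8/6≈1.33, Tenant H 22/25≈0.88.
Tenant N: take in full, 6 m² for value 41 ; 13 left.
All 6 m² of Tenant G fit (value 31) ; 7 remain.
Fill the last 7 m² with part of Tenant A: 7/20 of it earns 16.1.
Total value = 88.1.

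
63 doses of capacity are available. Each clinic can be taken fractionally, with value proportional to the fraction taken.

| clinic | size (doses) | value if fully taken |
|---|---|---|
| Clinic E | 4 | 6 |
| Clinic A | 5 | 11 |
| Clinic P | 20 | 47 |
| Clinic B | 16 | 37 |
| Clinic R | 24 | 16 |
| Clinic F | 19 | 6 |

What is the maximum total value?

113

Sort by value density: Clinic P 47/20≈2.35, Clinic B 37/16≈2.31, Clinic A 11/5≈2.2, Clinic E 6/4≈1.5, Clinic R 16/24≈0.667, Clinic F 6/19≈0.316.
Clinic P: take in full, 20 doses for value 47 → 43 left.
Clinic B: take in full, 16 doses for value 37 → 27 left.
Clinic A: take in full, 5 doses for value 11 → 22 left.
Clinic E: take in full, 4 doses for value 6 → 18 left.
18 doses left: a 18/24 share of Clinic R gives 16×18/24 = 12.
Total value = 113.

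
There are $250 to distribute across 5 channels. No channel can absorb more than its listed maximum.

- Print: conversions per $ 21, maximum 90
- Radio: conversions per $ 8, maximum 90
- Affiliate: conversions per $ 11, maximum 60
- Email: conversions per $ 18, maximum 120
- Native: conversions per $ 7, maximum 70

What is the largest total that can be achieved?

Rank by conversions per $: Print 21 > Email 18 > Affiliate 11 > Radio 8 > Native 7.
Give Print 90 to hit its cap of 90 → 160 left.
Email takes 120 to reach its cap of 120 → 40 left.
Only 40 left; Affiliate takes them to reach 40.
Total = 21×90 + 11×40 + 18×120 = 4490.

4490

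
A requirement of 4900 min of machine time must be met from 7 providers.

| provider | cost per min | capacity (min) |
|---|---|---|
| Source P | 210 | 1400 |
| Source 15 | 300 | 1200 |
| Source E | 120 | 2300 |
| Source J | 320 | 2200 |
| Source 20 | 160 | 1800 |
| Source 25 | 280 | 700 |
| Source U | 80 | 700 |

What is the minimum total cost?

641000

Use providers in increasing cost order.
Source U (80): use full 700 → 4200 min to go.
Source E (120): use full 2300 → 1900 min to go.
Source 20 at 160: take all 1800 min → 100 still needed.
Take 100 from Source P at 210 to finish.
Source 25, Source 15, Source J: unused.
Cost = 700×80 + 2300×120 + 1800×160 + 100×210 = 641000.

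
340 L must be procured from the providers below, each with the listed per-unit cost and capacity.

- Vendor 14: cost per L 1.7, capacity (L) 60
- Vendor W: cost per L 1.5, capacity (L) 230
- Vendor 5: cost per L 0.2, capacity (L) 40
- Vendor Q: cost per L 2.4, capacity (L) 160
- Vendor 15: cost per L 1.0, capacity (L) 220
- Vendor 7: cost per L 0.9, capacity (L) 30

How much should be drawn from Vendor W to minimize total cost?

Fill from the cheapest provider first.
Vendor 5 (0.2): use full 40 — 300 L to go.
Vendor 7 (0.9): use full 30 — 270 L to go.
Vendor 15 (1.0): use full 220 — 50 L to go.
Vendor W at 1.5: take 50 of its 230 — requirement met.
Vendor 14, Vendor Q: unused.

50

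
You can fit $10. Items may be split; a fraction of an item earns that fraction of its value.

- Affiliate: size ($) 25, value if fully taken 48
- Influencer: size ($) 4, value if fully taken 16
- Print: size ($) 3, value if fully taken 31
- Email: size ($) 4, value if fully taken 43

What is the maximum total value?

Sort by value density: Email 43/4≈10.8, Print 31/3≈10.3, Influencer 16/4≈4, Affiliate 48/25≈1.92.
All 4 $ of Email fit (value 43) — 6 remain.
Print: take in full, 3 $ for value 31 — 3 left.
Only 3 $ remain; take 3/4 of Influencer for value 16×3/4 = 12.
Total value = 86.

86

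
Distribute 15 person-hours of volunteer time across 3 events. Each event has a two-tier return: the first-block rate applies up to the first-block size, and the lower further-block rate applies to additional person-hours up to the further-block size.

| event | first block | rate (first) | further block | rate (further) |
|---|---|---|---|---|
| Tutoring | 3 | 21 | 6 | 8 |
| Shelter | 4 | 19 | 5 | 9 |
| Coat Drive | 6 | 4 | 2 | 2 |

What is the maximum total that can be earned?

208

Order all 6 blocks by rate: Tutoring/tier1 21 > Shelter/tier1 19 > Shelter/tier2 9 > Tutoring/tier2 8 > Coat Drive/tier1 4 > Coat Drive/tier2 2.
Tutoring/tier1 (21): +3 ; 12 left.
Shelter tier1 at 19: fill all 4 ; 8 left.
Shelter tier2 at 9: fill all 5 ; 3 left.
Tutoring tier2 at 8: only 3 left, fill 3.
Total = 21×3 + 19×4 + 9×5 + 8×3 = 208.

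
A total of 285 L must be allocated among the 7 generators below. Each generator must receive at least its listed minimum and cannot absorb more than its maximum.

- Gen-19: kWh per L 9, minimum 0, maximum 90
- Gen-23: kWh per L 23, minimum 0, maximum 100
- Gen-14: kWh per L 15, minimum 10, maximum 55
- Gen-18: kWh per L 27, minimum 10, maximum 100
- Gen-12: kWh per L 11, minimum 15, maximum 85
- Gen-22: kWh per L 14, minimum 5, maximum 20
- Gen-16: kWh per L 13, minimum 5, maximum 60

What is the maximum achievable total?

Meeting every minimum uses 0+0+10+10+15+5+5 = 45 L, leaving 240.
Highest kWh per L first: Gen-18 27 > Gen-23 23 > Gen-14 15 > Gen-22 14 > Gen-16 13 > Gen-12 11 > Gen-19 9.
Gen-18: +90 to 100 (cap) — 150 left.
Gen-23: +100 to 100 (cap) — 50 left.
Gen-14 takes 45 more to reach its cap of 55 — 5 left.
Only 5 left; Gen-22 takes them to reach 10.
Total = 23×100 + 15×55 + 27×100 + 11×15 + 14×10 + 13×5 = 6195.

6195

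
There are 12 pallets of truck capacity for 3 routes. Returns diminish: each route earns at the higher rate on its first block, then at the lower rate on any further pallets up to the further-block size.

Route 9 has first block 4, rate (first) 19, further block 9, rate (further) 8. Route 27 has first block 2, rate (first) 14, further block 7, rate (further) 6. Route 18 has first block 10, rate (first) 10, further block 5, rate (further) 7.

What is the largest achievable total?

164

Order all 6 blocks by rate: Route 9/tier1 19 > Route 27/tier1 14 > Route 18/tier1 10 > Route 9/tier2 8 > Route 18/tier2 7 > Route 27/tier2 6.
Fill Route 9 tier1 block (4 at 19) — 8 left.
Route 27/tier1 (14): +2 — 6 left.
Route 18 tier1 at 10: only 6 left, fill 6.
Total = 19×4 + 14×2 + 10×6 = 164.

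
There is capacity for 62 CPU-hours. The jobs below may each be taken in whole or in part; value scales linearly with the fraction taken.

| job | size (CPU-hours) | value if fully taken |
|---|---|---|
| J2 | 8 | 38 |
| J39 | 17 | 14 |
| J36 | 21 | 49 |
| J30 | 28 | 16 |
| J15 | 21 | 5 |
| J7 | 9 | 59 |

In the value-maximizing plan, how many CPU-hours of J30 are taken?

Best value per unit of size first: J7 59/9≈6.56, J2 38/8≈4.75, J36 49/21≈2.33, J39 14/17≈0.824, J30 16/28≈0.571, J15 5/21≈0.238.
Take all of J7 (9 CPU-hours, value 59) — 53 CPU-hours left.
All 8 CPU-hours of J2 fit (value 38) — 45 remain.
All 21 CPU-hours of J36 fit (value 49) — 24 remain.
All 17 CPU-hours of J39 fit (value 14) — 7 remain.
Only 7 CPU-hours remain; take 7/28 of J30 for value 16×7/28 = 4.

7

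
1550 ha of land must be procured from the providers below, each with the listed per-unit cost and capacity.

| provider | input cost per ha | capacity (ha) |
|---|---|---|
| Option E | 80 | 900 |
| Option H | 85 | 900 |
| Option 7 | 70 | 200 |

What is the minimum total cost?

Cheapest first:
Take 200 from Option 7 at 70 ; need 1350 more.
Option E at 80: take all 900 ha ; 450 still needed.
Option H (85): take the remaining 450 ; done.
Cost = 200×70 + 900×80 + 450×85 = 124250.

124250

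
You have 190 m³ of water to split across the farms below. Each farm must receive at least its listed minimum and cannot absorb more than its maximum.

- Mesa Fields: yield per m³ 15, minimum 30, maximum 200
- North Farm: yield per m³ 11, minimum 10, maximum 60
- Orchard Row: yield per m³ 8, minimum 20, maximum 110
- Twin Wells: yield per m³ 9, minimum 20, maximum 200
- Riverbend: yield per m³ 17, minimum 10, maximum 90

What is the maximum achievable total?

2730

Meeting every minimum uses 30+10+20+20+10 = 90 m³, leaving 100.
Order the farms by yield per m³: Riverbend 17 > Mesa Fields 15 > North Farm 11 > Twin Wells 9 > Orchard Row 8.
Give Riverbend 80 more to hit its cap of 90 — 20 left.
Mesa Fields: +20 (room for 170) → 50. Pool exhausted.
Total = 15×50 + 11×10 + 8×20 + 9×20 + 17×90 = 2730.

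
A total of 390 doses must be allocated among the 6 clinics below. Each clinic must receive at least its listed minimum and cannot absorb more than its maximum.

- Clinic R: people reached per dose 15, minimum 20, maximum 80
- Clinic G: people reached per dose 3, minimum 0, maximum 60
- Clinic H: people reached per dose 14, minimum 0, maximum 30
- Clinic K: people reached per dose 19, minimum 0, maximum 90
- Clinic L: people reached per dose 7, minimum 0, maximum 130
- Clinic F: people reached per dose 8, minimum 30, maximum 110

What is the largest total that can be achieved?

4770

Meeting every minimum uses 20+0+0+0+0+30 = 50 doses, leaving 340.
Rank by people reached per dose: Clinic K 19 > Clinic R 15 > Clinic H 14 > Clinic F 8 > Clinic L 7 > Clinic G 3.
Clinic K: +90 to 90 (cap) → 250 left.
Clinic R: +60 to 80 (cap) → 190 left.
Give Clinic H 30 more to hit its cap of 30 → 160 left.
Clinic F: +80 to 110 (cap) → 80 left.
Clinic L has room for 130 more but only 80 remain, so it gets 80.
Total = 15×80 + 14×30 + 19×90 + 7×80 + 8×110 = 4770.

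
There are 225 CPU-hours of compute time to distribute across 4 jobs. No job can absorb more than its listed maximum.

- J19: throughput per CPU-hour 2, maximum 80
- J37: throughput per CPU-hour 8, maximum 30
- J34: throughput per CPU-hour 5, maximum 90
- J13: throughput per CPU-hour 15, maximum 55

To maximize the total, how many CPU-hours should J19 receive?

Highest throughput per CPU-hour first: J13 15 > J37 8 > J34 5 > J19 2.
J13 takes 55 to reach its cap of 55 → 170 left.
J37 takes 30 to reach its cap of 30 → 140 left.
J34: +90 to 90 (cap) → 50 left.
J19 has room for 80 but only 50 remain, so it gets 50.

50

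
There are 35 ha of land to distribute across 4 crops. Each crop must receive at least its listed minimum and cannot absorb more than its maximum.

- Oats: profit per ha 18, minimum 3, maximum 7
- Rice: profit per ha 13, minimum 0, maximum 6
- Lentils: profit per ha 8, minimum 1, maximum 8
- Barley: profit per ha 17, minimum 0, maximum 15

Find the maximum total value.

515

Meeting every minimum uses 3+0+1+0 = 4 ha, leaving 31.
Rank by profit per ha: Oats 18 > Barley 17 > Rice 13 > Lentils 8.
Oats takes 4 more to reach its cap of 7 → 27 left.
Give Barley 15 more to hit its cap of 15 → 12 left.
Rice takes 6 more to reach its cap of 6 → 6 left.
Lentils: +6 (room for 7) → 7. Pool exhausted.
Total = 18×7 + 13×6 + 8×7 + 17×15 = 515.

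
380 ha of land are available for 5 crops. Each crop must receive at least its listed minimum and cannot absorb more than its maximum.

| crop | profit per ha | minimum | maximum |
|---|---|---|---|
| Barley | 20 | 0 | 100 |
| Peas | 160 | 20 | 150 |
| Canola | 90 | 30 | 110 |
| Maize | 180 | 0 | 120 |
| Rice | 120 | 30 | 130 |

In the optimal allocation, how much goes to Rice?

Meeting every minimum uses 0+20+30+0+30 = 80 ha, leaving 300.
Rank by profit per ha: Maize 180 > Peas 160 > Rice 120 > Canola 90 > Barley 20.
Give Maize 120 more to hit its cap of 120 — 180 left.
Give Peas 130 more to hit its cap of 150 — 50 left.
Rice: +50 (room for 100) → 80. Pool exhausted.

80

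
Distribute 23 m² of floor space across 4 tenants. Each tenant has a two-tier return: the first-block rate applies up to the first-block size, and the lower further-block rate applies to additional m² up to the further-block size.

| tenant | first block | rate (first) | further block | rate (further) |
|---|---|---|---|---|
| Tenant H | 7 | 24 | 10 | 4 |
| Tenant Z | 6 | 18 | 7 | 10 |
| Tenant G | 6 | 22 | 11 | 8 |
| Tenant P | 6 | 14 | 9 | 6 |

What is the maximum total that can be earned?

464

Rank every tier by rate: Tenant H/first 24 > Tenant G/first 22 > Tenant Z/first 18 > Tenant P/first 14 > Tenant Z/second 10 > Tenant G/second 8 > Tenant P/second 6 > Tenant H/second 4.
Fill Tenant H first block (7 at 24) — 16 left.
Tenant G first at 22: fill all 6 — 10 left.
Fill Tenant Z first block (6 at 18) — 4 left.
4 remain; put them into Tenant P first at 14.
Total = 24×7 + 22×6 + 18×6 + 14×4 = 464.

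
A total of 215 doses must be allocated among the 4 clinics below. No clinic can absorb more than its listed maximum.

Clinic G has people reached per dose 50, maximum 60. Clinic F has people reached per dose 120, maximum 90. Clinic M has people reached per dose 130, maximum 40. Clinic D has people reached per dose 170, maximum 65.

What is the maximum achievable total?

28050

Highest people reached per dose first: Clinic D 170 > Clinic M 130 > Clinic F 120 > Clinic G 50.
Give Clinic D 65 to hit its cap of 65 → 150 left.
Clinic M takes 40 to reach its cap of 40 → 110 left.
Clinic F: +90 to 90 (cap) → 20 left.
Clinic G: +20 (room for 60) → 20. Pool exhausted.
Total = 50×20 + 120×90 + 130×40 + 170×65 = 28050.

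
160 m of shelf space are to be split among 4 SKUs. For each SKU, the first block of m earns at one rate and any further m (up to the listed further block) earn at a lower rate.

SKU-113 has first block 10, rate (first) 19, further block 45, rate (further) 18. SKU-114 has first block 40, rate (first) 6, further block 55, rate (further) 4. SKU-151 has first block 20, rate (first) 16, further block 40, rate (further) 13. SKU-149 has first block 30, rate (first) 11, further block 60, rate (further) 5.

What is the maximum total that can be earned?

Order all 8 blocks by rate: SKU-113/tier1 19 > SKU-113/tier2 18 > SKU-151/tier1 16 > SKU-151/tier2 13 > SKU-149/tier1 11 > SKU-114/tier1 6 > SKU-149/tier2 5 > SKU-114/tier2 4.
SKU-113/tier1 (19): +10 → 150 left.
SKU-113/tier2 (18): +45 → 105 left.
SKU-151 tier1 at 16: fill all 20 → 85 left.
SKU-151/tier2 (13): +40 → 45 left.
Fill SKU-149 tier1 block (30 at 11) → 15 left.
SKU-114/tier1: +15 of 40 at 6; pool empty.
Total = 19×10 + 18×45 + 16×20 + 13×40 + 11×30 + 6×15 = 2260.

2260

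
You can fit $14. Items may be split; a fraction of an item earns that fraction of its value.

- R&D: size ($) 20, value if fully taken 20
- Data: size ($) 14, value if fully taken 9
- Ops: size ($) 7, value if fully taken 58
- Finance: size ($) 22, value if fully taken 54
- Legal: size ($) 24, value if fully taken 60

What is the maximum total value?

75.5

Best value per unit of size first: Ops 58/7≈8.29, Legal 60/24≈2.5, Finance 54/22≈2.45, R&D 20/20≈1, Data 9/14≈0.643.
Take all of Ops (7 $, value 58) — 7 $ left.
Only 7 $ remain; take 7/24 of Legal for value 60×7/24 = 17.5.
Total value = 75.5.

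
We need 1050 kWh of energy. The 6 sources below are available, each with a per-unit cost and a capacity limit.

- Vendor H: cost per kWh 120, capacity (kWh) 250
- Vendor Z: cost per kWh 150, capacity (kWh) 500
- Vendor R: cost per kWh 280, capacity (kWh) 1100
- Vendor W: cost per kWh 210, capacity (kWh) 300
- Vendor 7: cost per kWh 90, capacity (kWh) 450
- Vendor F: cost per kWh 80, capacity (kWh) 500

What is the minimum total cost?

Fill from the cheapest source first.
Take 500 from Vendor F at 80 — need 550 more.
Take 450 from Vendor 7 at 90 — need 100 more.
Vendor H at 120: take 100 of its 250 — requirement met.
Vendor Z, Vendor W, Vendor R: unused.
Cost = 500×80 + 450×90 + 100×120 = 92500.

92500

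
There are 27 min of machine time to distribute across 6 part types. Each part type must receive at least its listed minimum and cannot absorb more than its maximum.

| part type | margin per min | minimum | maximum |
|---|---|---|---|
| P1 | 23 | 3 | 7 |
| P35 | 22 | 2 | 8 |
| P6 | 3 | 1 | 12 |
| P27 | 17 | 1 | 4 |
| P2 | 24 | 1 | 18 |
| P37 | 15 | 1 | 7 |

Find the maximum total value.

Meeting every minimum uses 3+2+1+1+1+1 = 9 min, leaving 18.
Rank by margin per min: P2 24 > P1 23 > P35 22 > P27 17 > P37 15 > P6 3.
P2 takes 17 more to reach its cap of 18 — 1 left.
P1: +1 (room for 4) → 4. Pool exhausted.
Total = 23×4 + 22×2 + 3×1 + 17×1 + 24×18 + 15×1 = 603.

603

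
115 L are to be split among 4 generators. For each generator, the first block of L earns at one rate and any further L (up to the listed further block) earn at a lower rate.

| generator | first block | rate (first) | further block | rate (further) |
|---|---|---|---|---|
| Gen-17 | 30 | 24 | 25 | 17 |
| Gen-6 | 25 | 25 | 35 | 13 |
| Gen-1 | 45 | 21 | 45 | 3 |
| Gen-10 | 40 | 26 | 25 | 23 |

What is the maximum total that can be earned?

Rank every tier by rate: Gen-10/tier1 26 > Gen-6/tier1 25 > Gen-17/tier1 24 > Gen-10/tier2 23 > Gen-1/tier1 21 > Gen-17/tier2 17 > Gen-6/tier2 13 > Gen-1/tier2 3.
Fill Gen-10 tier1 block (40 at 26) ; 75 left.
Gen-6/tier1 (25): +25 ; 50 left.
Gen-17 tier1 at 24: fill all 30 ; 20 left.
Gen-10/tier2: +20 of 25 at 23; pool empty.
Total = 26×40 + 25×25 + 24×30 + 23×20 = 2845.

2845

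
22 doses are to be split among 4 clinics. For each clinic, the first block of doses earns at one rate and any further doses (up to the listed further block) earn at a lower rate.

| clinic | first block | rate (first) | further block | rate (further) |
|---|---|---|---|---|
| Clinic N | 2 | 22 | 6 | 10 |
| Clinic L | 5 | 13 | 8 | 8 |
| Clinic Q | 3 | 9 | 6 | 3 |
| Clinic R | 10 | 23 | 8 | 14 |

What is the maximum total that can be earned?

Rank every tier by rate: Clinic R/first 23 > Clinic N/first 22 > Clinic R/second 14 > Clinic L/first 13 > Clinic N/second 10 > Clinic Q/first 9 > Clinic L/second 8 > Clinic Q/second 3.
Clinic R first at 23: fill all 10 ; 12 left.
Clinic N/first (22): +2 ; 10 left.
Clinic R second at 14: fill all 8 ; 2 left.
Clinic L first at 13: only 2 left, fill 2.
Total = 23×10 + 22×2 + 14×8 + 13×2 = 412.

412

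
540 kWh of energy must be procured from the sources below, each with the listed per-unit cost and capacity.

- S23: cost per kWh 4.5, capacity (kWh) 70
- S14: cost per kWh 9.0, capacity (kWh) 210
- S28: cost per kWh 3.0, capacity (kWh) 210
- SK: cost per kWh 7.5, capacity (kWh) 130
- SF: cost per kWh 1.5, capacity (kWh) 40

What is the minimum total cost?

Fill from the cheapest source first.
Take 40 from SF at 1.5 ; need 500 more.
Take 210 from S28 at 3.0 ; need 290 more.
Take 70 from S23 at 4.5 ; need 220 more.
Take 130 from SK at 7.5 ; need 90 more.
Take 90 from S14 at 9.0 to finish.
Cost = 40×1.5 + 210×3.0 + 70×4.5 + 130×7.5 + 90×9.0 = 2790.

2790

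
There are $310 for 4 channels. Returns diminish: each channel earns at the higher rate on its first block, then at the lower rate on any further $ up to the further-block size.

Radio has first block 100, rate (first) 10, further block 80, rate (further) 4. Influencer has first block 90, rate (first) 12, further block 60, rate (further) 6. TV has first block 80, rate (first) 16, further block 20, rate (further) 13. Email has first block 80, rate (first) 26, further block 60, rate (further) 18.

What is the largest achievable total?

5540

Order all 8 blocks by rate: Email/tier1 26 > Email/tier2 18 > TV/tier1 16 > TV/tier2 13 > Influencer/tier1 12 > Radio/tier1 10 > Influencer/tier2 6 > Radio/tier2 4.
Email/tier1 (26): +80 → 230 left.
Fill Email tier2 block (60 at 18) → 170 left.
TV tier1 at 16: fill all 80 → 90 left.
Fill TV tier2 block (20 at 13) → 70 left.
Influencer/tier1: +70 of 90 at 12; pool empty.
Total = 26×80 + 18×60 + 16×80 + 13×20 + 12×70 = 5540.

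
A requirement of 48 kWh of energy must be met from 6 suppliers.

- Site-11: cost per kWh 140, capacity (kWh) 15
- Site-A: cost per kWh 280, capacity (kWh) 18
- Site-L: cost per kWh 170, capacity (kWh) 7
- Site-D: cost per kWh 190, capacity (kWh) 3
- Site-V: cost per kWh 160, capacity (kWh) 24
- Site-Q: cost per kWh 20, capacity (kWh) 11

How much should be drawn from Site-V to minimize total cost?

Cheapest first:
Take 11 from Site-Q at 20 — need 37 more.
Site-11 (140): use full 15 — 22 kWh to go.
Site-V at 160: take 22 of its 24 — requirement met.
Site-L, Site-D, Site-A: unused.

22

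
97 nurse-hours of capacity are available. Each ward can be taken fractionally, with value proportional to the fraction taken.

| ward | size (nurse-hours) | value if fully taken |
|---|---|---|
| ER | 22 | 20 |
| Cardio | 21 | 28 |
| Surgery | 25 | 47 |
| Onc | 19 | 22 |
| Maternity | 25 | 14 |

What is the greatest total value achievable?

122.6

Best value per unit of size first: Surgery 47/25≈1.88, Cardio 28/21≈1.33, Onc 22/19≈1.16, ER 20/22≈0.909, Maternity 14/25≈0.56.
Take all of Surgery (25 nurse-hours, value 47) → 72 nurse-hours left.
Cardio: take in full, 21 nurse-hours for value 28 → 51 left.
All 19 nurse-hours of Onc fit (value 22) → 32 remain.
All 22 nurse-hours of ER fit (value 20) → 10 remain.
Fill the last 10 nurse-hours with part of Maternity: 10/25 of it earns 5.6.
Total value = 122.6.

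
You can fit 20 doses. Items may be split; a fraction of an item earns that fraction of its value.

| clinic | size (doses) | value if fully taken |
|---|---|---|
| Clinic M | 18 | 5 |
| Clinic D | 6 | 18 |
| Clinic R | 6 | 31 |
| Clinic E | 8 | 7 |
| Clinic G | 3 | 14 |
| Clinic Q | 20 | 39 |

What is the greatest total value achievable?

72.75

Best value per unit of size first: Clinic R 31/6≈5.17, Clinic G 14/3≈4.67, Clinic D 18/6≈3, Clinic Q 39/20≈1.95, Clinic E 7/8≈0.875, Clinic M 5/18≈0.278.
Clinic R: take in full, 6 doses for value 31 — 14 left.
Take all of Clinic G (3 doses, value 14) — 11 doses left.
Take all of Clinic D (6 doses, value 18) — 5 doses left.
Only 5 doses remain; take 5/20 of Clinic Q for value 39×5/20 = 9.75.
Total value = 72.75.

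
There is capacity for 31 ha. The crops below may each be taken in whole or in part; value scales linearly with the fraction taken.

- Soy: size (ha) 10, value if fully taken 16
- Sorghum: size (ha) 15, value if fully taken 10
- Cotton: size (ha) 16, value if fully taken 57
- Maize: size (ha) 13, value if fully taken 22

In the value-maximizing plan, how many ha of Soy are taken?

2

Sort by value density: Cotton 57/16≈3.56, Maize 22/13≈1.69, Soy 16/10≈1.6, Sorghum 10/15≈0.667.
Cotton: take in full, 16 ha for value 57 — 15 left.
Take all of Maize (13 ha, value 22) — 2 ha left.
2 ha left: a 2/10 share of Soy gives 16×2/10 = 3.2.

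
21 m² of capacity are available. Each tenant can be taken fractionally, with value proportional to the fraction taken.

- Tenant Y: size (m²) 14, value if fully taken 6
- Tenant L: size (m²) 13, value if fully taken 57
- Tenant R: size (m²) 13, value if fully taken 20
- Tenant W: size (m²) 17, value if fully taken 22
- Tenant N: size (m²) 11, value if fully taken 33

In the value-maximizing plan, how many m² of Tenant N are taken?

Sort by value density: Tenant L 57/13≈4.38, Tenant N 33/11≈3, Tenant R 20/13≈1.54, Tenant W 22/17≈1.29, Tenant Y 6/14≈0.429.
Tenant L: take in full, 13 m² for value 57 — 8 left.
8 m² left: a 8/11 share of Tenant N gives 33×8/11 = 24.

8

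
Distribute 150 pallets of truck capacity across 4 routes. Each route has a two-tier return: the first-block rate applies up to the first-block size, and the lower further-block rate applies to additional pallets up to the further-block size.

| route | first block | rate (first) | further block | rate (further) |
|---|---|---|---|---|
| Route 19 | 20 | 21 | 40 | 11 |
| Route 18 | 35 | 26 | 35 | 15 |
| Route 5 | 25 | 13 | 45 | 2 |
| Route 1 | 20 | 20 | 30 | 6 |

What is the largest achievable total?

2745

Rank every tier by rate: Route 18/first 26 > Route 19/first 21 > Route 1/first 20 > Route 18/second 15 > Route 5/first 13 > Route 19/second 11 > Route 1/second 6 > Route 5/second 2.
Route 18 first at 26: fill all 35 → 115 left.
Route 19/first (21): +20 → 95 left.
Route 1/first (20): +20 → 75 left.
Fill Route 18 second block (35 at 15) → 40 left.
Route 5 first at 13: fill all 25 → 15 left.
Route 19 second at 11: only 15 left, fill 15.
Total = 26×35 + 21×20 + 20×20 + 15×35 + 13×25 + 11×15 = 2745.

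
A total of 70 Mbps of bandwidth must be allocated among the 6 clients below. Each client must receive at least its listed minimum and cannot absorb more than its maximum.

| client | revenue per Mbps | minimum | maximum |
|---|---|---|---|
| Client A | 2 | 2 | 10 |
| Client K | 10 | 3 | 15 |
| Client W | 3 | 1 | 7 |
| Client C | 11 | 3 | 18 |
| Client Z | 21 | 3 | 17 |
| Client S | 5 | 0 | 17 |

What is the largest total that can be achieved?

797

Meeting every minimum uses 2+3+1+3+3+0 = 12 Mbps, leaving 58.
Order the clients by revenue per Mbps: Client Z 21 > Client C 11 > Client K 10 > Client S 5 > Client W 3 > Client A 2.
Client Z takes 14 more to reach its cap of 17 ; 44 left.
Client C takes 15 more to reach its cap of 18 ; 29 left.
Give Client K 12 more to hit its cap of 15 ; 17 left.
Client S takes 17 more to reach its cap of 17 ; 0 left.
Total = 2×2 + 10×15 + 3×1 + 11×18 + 21×17 + 5×17 = 797.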